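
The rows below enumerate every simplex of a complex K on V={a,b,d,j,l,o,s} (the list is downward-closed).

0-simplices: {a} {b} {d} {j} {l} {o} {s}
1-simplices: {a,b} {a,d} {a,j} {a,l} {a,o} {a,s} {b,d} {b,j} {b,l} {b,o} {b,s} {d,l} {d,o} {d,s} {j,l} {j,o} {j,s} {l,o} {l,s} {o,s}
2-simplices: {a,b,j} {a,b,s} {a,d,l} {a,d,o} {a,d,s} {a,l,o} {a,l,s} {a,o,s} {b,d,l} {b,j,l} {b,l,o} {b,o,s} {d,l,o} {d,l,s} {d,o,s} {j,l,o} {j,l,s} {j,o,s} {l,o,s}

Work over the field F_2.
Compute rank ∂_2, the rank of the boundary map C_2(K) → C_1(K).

rank∂_2=14

n_0=7 n_1=20 n_2=19  [Z2]
∂1: piv[ab,ad,aj,al,ao,as] rk=6  ker:bd,bj,bl,bo,bs,dl,do,ds,jl,jo,js,lo,ls,os
∂2: piv[abj,abs,adl,ado,ads,alo,als,aos,bdl,bjl,blo,bos,jlo,jls] rk=14  ker:dlo,dls,dos,jos,los
rk∂_2=14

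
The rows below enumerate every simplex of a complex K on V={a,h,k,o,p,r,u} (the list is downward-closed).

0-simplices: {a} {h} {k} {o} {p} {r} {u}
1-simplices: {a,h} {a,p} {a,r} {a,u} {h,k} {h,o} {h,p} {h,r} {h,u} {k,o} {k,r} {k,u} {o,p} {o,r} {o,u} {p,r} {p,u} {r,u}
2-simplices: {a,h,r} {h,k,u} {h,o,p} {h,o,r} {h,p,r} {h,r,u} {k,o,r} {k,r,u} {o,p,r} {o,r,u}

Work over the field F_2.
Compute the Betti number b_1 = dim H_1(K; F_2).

b_1=3

n_0=7 n_1=18 n_2=10  [Z2]
∂1: piv[ah,ap,ar,au,hk,ho] rk=6  ker:hp,hr,hu,ko,kr,ku,op,or,ou,pr,pu,ru
∂2: piv[ahr,hku,hop,hor,hpr,hru,kor,kru,oru] rk=9  ker:opr
b_1=(18−6)−9=3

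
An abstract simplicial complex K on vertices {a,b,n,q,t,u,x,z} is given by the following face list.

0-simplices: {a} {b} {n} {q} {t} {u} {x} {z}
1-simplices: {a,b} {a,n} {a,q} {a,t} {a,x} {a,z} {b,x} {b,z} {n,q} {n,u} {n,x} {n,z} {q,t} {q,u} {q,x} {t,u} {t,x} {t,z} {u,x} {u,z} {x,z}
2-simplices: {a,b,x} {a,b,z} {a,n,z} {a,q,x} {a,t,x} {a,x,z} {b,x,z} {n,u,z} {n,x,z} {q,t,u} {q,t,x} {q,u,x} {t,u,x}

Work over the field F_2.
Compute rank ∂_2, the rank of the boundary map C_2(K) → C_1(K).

rank∂_2=11

n_0=8 n_1=21 n_2=13  [Z2]
∂1: piv[ab,an,aq,at,ax,az,nu] rk=7  ker:bx,bz,nq,nx,nz,qt,qu,qx,tu,tx,tz,ux,uz,xz
∂2: piv[abx,abz,anz,aqx,atx,axz,nuz,nxz,qtu,qtx,qux] rk=11  ker:bxz,tux
rk∂_2=11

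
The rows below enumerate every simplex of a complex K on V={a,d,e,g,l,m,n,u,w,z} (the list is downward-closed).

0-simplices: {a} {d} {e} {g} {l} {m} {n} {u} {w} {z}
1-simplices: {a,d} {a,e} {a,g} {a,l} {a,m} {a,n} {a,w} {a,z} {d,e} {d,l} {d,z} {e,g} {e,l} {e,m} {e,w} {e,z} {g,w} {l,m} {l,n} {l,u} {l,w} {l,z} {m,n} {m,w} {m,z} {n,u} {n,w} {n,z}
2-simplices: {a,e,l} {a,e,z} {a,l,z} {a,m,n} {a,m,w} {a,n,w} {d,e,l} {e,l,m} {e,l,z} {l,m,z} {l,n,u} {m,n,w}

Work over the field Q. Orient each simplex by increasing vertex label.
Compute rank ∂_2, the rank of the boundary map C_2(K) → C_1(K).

rank∂_2=10

n_0=10 n_1=28 n_2=12  [Q]
∂1: piv[ad,ae,ag,al,am,an,aw,az,lu] rk=9  ker:de,dl,dz,eg,el,em,ew,ez,gw,lm,ln,lw,lz,mn,mw,mz,nu,nw,nz
∂2: piv[ael,aez,alz,amn,amw,anw,del,elm,lmz,lnu] rk=10  ker:elz,mnw
rk∂_2=10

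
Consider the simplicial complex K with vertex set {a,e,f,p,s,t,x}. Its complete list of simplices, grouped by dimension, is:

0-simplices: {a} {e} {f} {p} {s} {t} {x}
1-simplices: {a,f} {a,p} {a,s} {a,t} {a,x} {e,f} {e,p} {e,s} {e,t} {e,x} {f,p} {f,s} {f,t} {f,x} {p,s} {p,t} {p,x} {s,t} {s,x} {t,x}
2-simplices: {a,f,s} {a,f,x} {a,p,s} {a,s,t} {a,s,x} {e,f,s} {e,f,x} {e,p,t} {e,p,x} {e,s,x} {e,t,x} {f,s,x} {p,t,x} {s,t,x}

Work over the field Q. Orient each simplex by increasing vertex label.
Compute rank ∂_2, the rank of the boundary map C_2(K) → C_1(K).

rank∂_2=11

n_0=7 n_1=20 n_2=14  [Q]
∂1: piv[af,ap,as,at,ax,ef] rk=6  ker:ep,es,et,ex,fp,fs,ft,fx,ps,pt,px,st,sx,tx
∂2: piv[afs,afx,aps,ast,asx,efs,efx,ept,epx,etx,stx] rk=11  ker:esx,fsx,ptx
rk∂_2=11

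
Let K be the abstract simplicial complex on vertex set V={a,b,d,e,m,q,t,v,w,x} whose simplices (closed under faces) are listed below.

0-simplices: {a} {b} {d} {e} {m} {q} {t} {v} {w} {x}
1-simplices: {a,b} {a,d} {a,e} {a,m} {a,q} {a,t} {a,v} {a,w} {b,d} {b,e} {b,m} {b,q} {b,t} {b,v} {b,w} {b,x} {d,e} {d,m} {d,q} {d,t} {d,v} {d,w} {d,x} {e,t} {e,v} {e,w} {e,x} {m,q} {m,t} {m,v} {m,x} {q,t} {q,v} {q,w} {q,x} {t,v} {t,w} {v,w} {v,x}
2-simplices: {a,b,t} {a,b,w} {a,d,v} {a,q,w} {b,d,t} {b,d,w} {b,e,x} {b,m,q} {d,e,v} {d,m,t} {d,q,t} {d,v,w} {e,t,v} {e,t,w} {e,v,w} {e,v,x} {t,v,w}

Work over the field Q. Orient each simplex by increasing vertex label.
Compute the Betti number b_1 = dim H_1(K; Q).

n_0=10 n_1=39 n_2=17  [Q]
∂1: piv[ab,ad,ae,am,aq,at,av,aw,bx] rk=9  ker:bd,be,bm,bq,bt,bv,bw,de,dm,dq,dt,dv,dw,dx,et,ev,ew,ex,mq,mt,mv,mx,qt,qv,qw,qx,tv,tw,vw,vx
∂2: piv[abt,abw,adv,aqw,bdt,bdw,bex,bmq,dev,dmt,dqt,dvw,etv,etw,evw,evx] rk=16  ker:tvw
b_1=(39−9)−16=14

b_1=14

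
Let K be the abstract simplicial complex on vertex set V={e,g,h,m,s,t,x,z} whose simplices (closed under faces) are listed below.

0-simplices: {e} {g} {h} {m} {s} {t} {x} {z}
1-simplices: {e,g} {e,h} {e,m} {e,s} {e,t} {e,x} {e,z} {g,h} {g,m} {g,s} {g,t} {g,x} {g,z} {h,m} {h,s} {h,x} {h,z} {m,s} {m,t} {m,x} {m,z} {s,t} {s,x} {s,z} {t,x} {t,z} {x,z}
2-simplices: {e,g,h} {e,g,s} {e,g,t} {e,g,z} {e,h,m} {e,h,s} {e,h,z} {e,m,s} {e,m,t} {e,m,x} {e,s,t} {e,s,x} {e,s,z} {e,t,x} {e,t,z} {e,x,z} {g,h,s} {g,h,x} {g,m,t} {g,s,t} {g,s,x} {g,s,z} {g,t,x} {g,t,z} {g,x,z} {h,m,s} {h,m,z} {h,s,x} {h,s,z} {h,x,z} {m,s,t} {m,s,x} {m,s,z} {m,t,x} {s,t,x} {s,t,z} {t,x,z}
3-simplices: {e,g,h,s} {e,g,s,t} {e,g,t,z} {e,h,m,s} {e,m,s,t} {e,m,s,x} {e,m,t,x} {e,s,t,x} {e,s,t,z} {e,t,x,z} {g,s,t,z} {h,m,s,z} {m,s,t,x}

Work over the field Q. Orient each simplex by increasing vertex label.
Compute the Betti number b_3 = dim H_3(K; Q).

b_3=1

n_0=8 n_1=27 n_2=37 n_3=13  [Q]
∂1: piv[eg,eh,em,es,et,ex,ez] rk=7  ker:gh,gm,gs,gt,gx,gz,hm,hs,hx,hz,ms,mt,mx,mz,st,sx,sz,tx,tz,xz
∂2: piv[egh,egs,egt,egz,ehm,ehs,ehz,ems,emt,emx,est,esx,esz,etx,etz,exz,ghx,gmt,gsx,hmz] rk=20  ker:ghs,gst,gsz,gtx,gtz,gxz,hms,hsx,hsz,hxz,mst,msx,msz,mtx,stx,stz,txz
∂3: piv[eghs,egst,egtz,ehms,emst,emsx,emtx,estx,estz,etxz,gstz,hmsz] rk=12  ker:mstx
b_3=(13−12)−0=1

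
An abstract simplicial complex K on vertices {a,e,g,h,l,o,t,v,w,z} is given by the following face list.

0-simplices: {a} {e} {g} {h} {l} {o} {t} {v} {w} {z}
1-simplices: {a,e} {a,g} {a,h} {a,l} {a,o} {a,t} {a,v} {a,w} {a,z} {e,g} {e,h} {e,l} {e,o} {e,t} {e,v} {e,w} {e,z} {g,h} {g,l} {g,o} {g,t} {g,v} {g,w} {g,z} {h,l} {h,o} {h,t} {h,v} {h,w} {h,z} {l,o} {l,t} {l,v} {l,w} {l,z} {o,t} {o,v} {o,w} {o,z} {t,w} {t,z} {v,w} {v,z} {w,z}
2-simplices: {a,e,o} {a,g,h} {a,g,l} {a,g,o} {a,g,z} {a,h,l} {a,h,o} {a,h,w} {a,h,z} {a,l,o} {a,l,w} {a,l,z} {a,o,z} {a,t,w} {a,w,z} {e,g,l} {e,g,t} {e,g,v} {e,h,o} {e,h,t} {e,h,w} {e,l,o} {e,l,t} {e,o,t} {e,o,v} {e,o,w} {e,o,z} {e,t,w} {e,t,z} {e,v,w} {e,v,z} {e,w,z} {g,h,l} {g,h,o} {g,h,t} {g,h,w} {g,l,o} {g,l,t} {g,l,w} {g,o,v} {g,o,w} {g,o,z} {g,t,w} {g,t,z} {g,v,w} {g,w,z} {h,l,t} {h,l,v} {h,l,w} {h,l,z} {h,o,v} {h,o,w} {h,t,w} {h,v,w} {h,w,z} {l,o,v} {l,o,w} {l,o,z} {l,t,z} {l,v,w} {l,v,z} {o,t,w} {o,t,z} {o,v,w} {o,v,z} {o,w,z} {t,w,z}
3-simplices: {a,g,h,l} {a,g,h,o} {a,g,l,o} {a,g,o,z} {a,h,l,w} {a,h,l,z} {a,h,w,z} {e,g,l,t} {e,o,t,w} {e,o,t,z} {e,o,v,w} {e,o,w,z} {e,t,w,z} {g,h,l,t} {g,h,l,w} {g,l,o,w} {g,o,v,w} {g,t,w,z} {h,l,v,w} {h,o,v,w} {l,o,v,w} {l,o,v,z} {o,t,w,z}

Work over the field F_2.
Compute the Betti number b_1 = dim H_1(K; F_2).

n_0=10 n_1=44 n_2=67 n_3=23  [Z2]
∂1: piv[ae,ag,ah,al,ao,at,av,aw,az] rk=9  ker:eg,eh,el,eo,et,ev,ew,ez,gh,gl,go,gt,gv,gw,gz,hl,ho,ht,hv,hw,hz,lo,lt,lv,lw,lz,ot,ov,ow,oz,tw,tz,vw,vz,wz
∂2: piv[aeo,agh,agl,ago,agz,ahl,aho,ahw,ahz,alo,alw,alz,aoz,atw,awz,egl,egt,egv,eho,eht,ehw,elo,elt,eot,eov,eow,eoz,etw,etz,evw,evz,ghw,hlv,hov] rk=34  ker:ewz,ghl,gho,ght,glo,glt,glw,gov,gow,goz,gtw,gtz,gvw,gwz,hlt,hlw,hlz,how,htw,hvw,hwz,lov,low,loz,ltz,lvw,lvz,otw,otz,ovw,ovz,owz,twz
∂3: piv[aghl,agho,aglo,agoz,ahlw,ahlz,ahwz,eglt,eotw,eotz,eovw,eowz,etwz,ghlt,ghlw,glow,govw,gtwz,hlvw,hovw,lovw,lovz] rk=22  ker:otwz
b_1=(44−9)−34=1

b_1=1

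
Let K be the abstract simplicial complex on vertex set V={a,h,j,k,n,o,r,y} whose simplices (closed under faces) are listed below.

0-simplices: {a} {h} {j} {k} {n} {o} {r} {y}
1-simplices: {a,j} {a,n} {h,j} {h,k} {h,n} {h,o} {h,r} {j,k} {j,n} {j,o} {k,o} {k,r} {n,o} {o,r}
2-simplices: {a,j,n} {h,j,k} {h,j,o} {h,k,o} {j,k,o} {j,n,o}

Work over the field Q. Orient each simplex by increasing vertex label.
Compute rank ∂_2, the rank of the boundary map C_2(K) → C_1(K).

n_0=8 n_1=14 n_2=6  [Q]
∂1: piv[aj,an,hj,hk,ho,hr] rk=6  ker:hn,jk,jn,jo,ko,kr,no,or
∂2: piv[ajn,hjk,hjo,hko,jno] rk=5  ker:jko
rk∂_2=5

rank∂_2=5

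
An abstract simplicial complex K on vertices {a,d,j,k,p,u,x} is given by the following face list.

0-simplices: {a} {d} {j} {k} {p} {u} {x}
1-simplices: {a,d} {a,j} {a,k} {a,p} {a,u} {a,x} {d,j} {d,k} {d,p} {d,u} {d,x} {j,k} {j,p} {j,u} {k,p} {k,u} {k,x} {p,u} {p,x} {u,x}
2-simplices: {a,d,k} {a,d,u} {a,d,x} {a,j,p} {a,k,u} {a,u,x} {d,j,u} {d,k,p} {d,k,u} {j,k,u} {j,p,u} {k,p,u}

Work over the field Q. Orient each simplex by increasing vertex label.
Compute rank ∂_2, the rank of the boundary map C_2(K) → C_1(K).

n_0=7 n_1=20 n_2=12  [Q]
∂1: piv[ad,aj,ak,ap,au,ax] rk=6  ker:dj,dk,dp,du,dx,jk,jp,ju,kp,ku,kx,pu,px,ux
∂2: piv[adk,adu,adx,ajp,aku,aux,dju,dkp,jku,jpu,kpu] rk=11  ker:dku
rk∂_2=11

rank∂_2=11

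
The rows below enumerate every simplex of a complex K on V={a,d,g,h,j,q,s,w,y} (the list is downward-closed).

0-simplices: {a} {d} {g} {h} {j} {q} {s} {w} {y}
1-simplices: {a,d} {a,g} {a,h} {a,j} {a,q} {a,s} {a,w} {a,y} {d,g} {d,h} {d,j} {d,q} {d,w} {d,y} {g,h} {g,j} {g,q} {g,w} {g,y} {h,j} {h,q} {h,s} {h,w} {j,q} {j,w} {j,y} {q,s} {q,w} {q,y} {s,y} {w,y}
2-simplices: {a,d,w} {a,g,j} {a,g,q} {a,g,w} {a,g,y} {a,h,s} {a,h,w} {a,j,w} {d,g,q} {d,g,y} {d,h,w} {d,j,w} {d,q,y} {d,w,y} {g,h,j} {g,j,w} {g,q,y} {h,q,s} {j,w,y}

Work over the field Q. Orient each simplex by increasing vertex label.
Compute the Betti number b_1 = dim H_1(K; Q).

b_1=6

n_0=9 n_1=31 n_2=19  [Q]
∂1: piv[ad,ag,ah,aj,aq,as,aw,ay] rk=8  ker:dg,dh,dj,dq,dw,dy,gh,gj,gq,gw,gy,hj,hq,hs,hw,jq,jw,jy,qs,qw,qy,sy,wy
∂2: piv[adw,agj,agq,agw,agy,ahs,ahw,ajw,dgq,dgy,dhw,djw,dqy,dwy,ghj,hqs,jwy] rk=17  ker:gjw,gqy
b_1=(31−8)−17=6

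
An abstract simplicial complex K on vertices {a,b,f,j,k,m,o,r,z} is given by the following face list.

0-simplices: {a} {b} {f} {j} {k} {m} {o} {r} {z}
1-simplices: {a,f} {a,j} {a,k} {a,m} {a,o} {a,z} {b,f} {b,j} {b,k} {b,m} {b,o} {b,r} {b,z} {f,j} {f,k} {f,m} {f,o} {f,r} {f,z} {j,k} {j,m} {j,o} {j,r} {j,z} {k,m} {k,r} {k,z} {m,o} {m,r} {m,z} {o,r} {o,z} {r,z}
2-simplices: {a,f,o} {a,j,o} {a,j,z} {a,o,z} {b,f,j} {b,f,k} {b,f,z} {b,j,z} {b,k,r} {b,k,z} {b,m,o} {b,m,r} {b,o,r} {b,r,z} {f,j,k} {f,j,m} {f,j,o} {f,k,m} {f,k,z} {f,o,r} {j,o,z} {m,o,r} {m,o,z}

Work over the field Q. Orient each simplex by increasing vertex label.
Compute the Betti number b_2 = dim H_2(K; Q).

n_0=9 n_1=33 n_2=23  [Q]
∂1: piv[af,aj,ak,am,ao,az,bf,br] rk=8  ker:bj,bk,bm,bo,bz,fj,fk,fm,fo,fr,fz,jk,jm,jo,jr,jz,km,kr,kz,mo,mr,mz,or,oz,rz
∂2: piv[afo,ajo,ajz,aoz,bfj,bfk,bfz,bjz,bkr,bkz,bmo,bmr,bor,brz,fjk,fjm,fjo,fkm,for,moz] rk=20  ker:fkz,joz,mor
b_2=(23−20)−0=3

b_2=3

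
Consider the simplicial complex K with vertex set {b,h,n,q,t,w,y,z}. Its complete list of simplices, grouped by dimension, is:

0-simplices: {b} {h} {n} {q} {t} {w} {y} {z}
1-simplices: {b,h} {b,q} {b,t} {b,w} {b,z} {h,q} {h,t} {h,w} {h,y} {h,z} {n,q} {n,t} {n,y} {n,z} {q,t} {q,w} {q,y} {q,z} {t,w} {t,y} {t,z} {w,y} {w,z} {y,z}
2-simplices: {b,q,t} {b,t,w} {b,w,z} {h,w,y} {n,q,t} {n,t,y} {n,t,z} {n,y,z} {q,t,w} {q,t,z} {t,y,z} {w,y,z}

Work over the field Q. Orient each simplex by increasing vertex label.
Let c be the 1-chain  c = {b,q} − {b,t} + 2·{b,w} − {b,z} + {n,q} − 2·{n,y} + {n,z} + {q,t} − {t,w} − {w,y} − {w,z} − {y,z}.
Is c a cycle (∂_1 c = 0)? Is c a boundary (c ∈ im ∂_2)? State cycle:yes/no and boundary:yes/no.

n_0=8 n_1=24 n_2=12  [Q]
∂1: piv[bh,bq,bt,bw,bz,hy,nq] rk=7  ker:hq,ht,hw,hz,nt,ny,nz,qt,qw,qy,qz,tw,ty,tz,wy,wz,yz
∂2: piv[bqt,btw,bwz,hwy,nqt,nty,ntz,nyz,qtw,qtz,wyz] rk=11  ker:tyz
∂1c = −{b} + {q} + {t} + 3·{w} − 2·{y} − 2·{z}

cycle:no boundary:no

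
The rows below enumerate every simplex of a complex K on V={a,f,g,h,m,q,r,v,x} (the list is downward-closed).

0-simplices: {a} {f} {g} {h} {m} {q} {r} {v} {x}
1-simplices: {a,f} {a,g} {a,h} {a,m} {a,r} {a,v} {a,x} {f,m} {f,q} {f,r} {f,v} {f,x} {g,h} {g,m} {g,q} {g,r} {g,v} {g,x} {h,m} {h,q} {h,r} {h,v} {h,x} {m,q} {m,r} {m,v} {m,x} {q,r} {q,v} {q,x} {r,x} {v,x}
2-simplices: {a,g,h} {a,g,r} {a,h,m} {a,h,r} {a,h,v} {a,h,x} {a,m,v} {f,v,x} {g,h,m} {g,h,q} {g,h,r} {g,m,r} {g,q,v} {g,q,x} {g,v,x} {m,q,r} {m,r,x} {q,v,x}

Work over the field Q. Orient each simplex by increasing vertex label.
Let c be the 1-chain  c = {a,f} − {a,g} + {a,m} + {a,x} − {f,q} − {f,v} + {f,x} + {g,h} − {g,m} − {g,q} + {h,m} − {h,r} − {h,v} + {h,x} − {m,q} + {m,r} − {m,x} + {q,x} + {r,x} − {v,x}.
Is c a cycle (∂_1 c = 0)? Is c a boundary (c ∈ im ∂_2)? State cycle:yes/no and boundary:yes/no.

cycle:no boundary:no

n_0=9 n_1=32 n_2=18  [Q]
∂1: piv[af,ag,ah,am,ar,av,ax,fq] rk=8  ker:fm,fr,fv,fx,gh,gm,gq,gr,gv,gx,hm,hq,hr,hv,hx,mq,mr,mv,mx,qr,qv,qx,rx,vx
∂2: piv[agh,agr,ahm,ahr,ahv,ahx,amv,fvx,ghm,ghq,gmr,gqv,gqx,gvx,mqr,mrx] rk=16  ker:ghr,qvx
∂1c = −2·{a} + 2·{f} + {h} + 2·{m} − 4·{q} − {r} − {v} + 3·{x}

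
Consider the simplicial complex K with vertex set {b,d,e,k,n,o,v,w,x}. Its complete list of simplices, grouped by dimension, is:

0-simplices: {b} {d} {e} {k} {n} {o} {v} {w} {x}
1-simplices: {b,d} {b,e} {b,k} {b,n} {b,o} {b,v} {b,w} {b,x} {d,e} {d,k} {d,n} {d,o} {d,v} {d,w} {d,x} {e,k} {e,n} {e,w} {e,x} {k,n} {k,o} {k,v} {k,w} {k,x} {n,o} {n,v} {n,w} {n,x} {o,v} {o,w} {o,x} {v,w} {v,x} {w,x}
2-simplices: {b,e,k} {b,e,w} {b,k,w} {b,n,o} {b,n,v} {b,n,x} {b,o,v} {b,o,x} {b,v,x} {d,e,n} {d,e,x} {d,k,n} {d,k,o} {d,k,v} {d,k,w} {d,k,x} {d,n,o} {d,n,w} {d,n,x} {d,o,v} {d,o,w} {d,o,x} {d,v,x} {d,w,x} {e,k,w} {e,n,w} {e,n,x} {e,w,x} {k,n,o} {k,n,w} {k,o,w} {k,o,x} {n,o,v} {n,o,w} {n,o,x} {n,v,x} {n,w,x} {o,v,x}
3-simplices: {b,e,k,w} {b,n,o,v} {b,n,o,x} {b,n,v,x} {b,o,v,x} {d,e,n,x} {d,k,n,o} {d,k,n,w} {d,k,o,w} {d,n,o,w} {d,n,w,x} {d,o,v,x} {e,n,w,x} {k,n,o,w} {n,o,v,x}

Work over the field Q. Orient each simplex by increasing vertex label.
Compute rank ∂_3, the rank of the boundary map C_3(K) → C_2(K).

n_0=9 n_1=34 n_2=38 n_3=15  [Q]
∂1: piv[bd,be,bk,bn,bo,bv,bw,bx] rk=8  ker:de,dk,dn,do,dv,dw,dx,ek,en,ew,ex,kn,ko,kv,kw,kx,no,nv,nw,nx,ov,ow,ox,vw,vx,wx
∂2: piv[bek,bew,bkw,bno,bnv,bnx,bov,box,bvx,den,dex,dkn,dko,dkv,dkw,dkx,dno,dnw,dnx,dov,dow,dwx,enw] rk=23  ker:dox,dvx,ekw,enx,ewx,kno,knw,kow,kox,nov,now,nox,nvx,nwx,ovx
∂3: piv[bekw,bnov,bnox,bnvx,bovx,denx,dkno,dknw,dkow,dnow,dnwx,dovx,enwx] rk=13  ker:know,novx
rk∂_3=13

rank∂_3=13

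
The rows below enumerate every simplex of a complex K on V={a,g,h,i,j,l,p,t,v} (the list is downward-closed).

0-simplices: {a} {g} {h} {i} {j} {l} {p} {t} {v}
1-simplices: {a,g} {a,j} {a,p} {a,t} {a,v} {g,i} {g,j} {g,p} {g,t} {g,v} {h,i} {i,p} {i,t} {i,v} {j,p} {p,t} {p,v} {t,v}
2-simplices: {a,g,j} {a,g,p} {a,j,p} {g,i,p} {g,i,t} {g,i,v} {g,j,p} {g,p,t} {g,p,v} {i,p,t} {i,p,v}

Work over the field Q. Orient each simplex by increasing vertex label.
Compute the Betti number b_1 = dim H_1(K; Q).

n_0=9 n_1=18 n_2=11  [Q]
∂1: piv[ag,aj,ap,at,av,gi,hi] rk=7  ker:gj,gp,gt,gv,ip,it,iv,jp,pt,pv,tv
∂2: piv[agj,agp,ajp,gip,git,giv,gpt,gpv] rk=8  ker:gjp,ipt,ipv
b_1=(18−7)−8=3

b_1=3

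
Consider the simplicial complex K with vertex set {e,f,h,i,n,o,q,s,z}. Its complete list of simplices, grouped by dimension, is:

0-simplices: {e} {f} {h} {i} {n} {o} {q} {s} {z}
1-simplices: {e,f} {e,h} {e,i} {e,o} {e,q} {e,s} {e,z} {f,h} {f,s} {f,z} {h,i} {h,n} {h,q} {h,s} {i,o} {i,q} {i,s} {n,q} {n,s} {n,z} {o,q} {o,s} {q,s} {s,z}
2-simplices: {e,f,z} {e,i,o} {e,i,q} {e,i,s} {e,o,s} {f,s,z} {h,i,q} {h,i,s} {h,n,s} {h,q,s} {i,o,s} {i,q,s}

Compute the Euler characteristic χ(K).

n_0=9 n_1=24 n_2=12
χ=+9−24+12=-3

χ(K)=-3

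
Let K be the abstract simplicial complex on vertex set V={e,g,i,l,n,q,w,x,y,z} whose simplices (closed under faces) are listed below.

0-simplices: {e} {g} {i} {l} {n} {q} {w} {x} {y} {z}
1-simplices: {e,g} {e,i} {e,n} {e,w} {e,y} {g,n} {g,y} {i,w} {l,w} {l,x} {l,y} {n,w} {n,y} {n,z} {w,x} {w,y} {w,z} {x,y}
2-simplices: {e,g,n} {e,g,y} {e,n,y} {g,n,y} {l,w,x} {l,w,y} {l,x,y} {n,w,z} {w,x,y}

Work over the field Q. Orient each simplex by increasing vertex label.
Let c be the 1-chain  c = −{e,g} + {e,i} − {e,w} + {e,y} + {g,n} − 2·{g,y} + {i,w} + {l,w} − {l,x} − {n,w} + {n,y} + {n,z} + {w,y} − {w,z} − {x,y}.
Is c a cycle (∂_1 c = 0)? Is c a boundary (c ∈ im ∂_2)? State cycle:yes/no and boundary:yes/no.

cycle:yes boundary:no

n_0=10 n_1=18 n_2=9  [Q]
∂1: piv[eg,ei,en,ew,ey,lw,lx,nz] rk=8  ker:gn,gy,iw,ly,nw,ny,wx,wy,wz,xy
∂2: piv[egn,egy,eny,lwx,lwy,lxy,nwz] rk=7  ker:gny,wxy
∂1c = 0
c vs im∂2: residual ≠ 0 ⇒ not boundary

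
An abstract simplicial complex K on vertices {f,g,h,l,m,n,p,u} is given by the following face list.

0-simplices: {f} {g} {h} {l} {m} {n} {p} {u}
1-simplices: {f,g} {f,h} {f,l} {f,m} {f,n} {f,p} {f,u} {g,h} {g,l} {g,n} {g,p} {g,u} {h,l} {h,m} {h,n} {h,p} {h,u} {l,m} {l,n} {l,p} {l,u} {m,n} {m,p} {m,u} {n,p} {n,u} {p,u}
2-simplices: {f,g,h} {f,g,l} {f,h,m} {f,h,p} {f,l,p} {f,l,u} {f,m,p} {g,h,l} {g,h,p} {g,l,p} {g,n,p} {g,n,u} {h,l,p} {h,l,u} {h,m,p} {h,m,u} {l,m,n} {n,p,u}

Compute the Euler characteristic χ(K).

n_0=8 n_1=27 n_2=18
χ=+8−27+18=-1

χ(K)=-1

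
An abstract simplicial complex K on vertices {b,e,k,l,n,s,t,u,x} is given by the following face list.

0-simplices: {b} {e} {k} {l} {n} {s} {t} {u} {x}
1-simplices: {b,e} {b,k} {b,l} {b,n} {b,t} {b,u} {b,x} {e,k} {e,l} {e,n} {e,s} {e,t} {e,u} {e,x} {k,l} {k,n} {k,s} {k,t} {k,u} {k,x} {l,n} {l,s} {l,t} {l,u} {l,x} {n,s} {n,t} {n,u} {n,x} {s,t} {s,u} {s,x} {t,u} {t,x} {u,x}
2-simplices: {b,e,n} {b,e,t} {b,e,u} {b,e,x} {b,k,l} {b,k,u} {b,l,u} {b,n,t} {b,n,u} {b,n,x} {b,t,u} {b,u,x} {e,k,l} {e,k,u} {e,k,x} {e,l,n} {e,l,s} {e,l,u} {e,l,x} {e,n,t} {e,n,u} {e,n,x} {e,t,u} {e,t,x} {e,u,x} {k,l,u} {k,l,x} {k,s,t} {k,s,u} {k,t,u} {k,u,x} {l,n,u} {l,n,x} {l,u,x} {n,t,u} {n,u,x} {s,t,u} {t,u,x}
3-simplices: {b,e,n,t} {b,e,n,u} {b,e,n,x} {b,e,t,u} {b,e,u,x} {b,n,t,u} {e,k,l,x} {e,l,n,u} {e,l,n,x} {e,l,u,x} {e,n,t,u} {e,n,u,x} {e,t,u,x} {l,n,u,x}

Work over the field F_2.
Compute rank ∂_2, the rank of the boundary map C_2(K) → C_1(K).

rank∂_2=22

n_0=9 n_1=35 n_2=38 n_3=14  [Z2]
∂1: piv[be,bk,bl,bn,bt,bu,bx,es] rk=8  ker:ek,el,en,et,eu,ex,kl,kn,ks,kt,ku,kx,ln,ls,lt,lu,lx,ns,nt,nu,nx,st,su,sx,tu,tx,ux
∂2: piv[ben,bet,beu,bex,bkl,bku,blu,bnt,bnu,bnx,btu,bux,ekl,eku,ekx,eln,els,elx,etx,kst,ksu,ktu] rk=22  ker:elu,ent,enu,enx,etu,eux,klu,klx,kux,lnu,lnx,lux,ntu,nux,stu,tux
∂3: piv[bent,benu,benx,betu,beux,bntu,eklx,elnu,elnx,elux,enux,etux] rk=12  ker:entu,lnux
rk∂_2=22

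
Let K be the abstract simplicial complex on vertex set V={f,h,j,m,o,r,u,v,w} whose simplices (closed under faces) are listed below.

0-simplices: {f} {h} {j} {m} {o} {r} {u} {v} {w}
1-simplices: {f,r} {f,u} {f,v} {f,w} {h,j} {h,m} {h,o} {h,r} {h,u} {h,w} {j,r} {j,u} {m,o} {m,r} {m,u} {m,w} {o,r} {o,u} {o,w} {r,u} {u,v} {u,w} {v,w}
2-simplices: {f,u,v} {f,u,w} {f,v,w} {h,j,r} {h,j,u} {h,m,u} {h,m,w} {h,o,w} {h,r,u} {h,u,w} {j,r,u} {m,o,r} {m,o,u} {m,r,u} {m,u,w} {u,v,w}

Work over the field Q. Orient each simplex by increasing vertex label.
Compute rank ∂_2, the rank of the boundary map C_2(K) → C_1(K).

rank∂_2=13

n_0=9 n_1=23 n_2=16  [Q]
∂1: piv[fr,fu,fv,fw,hj,hm,ho,hr] rk=8  ker:hu,hw,jr,ju,mo,mr,mu,mw,or,ou,ow,ru,uv,uw,vw
∂2: piv[fuv,fuw,fvw,hjr,hju,hmu,hmw,how,hru,huw,mor,mou,mru] rk=13  ker:jru,muw,uvw
rk∂_2=13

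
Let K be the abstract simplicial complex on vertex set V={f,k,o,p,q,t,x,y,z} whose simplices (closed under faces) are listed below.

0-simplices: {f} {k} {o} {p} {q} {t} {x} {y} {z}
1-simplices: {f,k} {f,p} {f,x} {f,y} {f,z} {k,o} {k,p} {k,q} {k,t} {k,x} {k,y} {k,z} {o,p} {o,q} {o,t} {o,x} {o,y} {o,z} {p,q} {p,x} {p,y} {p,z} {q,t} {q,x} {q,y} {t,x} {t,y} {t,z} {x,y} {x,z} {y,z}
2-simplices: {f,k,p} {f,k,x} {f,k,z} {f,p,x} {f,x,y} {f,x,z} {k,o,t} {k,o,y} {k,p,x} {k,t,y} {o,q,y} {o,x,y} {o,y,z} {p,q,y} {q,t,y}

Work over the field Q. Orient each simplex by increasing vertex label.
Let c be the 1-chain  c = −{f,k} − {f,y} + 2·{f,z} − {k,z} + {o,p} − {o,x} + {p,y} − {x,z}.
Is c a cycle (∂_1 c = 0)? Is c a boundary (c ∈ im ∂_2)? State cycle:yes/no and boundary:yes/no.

n_0=9 n_1=31 n_2=15  [Q]
∂1: piv[fk,fp,fx,fy,fz,ko,kq,kt] rk=8  ker:kp,kx,ky,kz,op,oq,ot,ox,oy,oz,pq,px,py,pz,qt,qx,qy,tx,ty,tz,xy,xz,yz
∂2: piv[fkp,fkx,fkz,fpx,fxy,fxz,kot,koy,kty,oqy,oxy,oyz,pqy,qty] rk=14  ker:kpx
∂1c = 0
c vs im∂2: residual ≠ 0 ⇒ not boundary

cycle:yes boundary:no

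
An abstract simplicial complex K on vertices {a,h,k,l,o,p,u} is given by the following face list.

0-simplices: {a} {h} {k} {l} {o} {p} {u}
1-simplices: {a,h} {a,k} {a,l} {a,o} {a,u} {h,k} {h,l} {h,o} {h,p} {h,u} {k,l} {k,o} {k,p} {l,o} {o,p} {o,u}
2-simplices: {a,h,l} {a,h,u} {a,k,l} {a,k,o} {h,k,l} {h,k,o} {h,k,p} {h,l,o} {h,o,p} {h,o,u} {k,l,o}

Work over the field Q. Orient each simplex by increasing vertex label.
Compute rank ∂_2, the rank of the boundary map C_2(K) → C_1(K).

n_0=7 n_1=16 n_2=11  [Q]
∂1: piv[ah,ak,al,ao,au,hp] rk=6  ker:hk,hl,ho,hu,kl,ko,kp,lo,op,ou
∂2: piv[ahl,ahu,akl,ako,hkl,hko,hkp,hlo,hop,hou] rk=10  ker:klo
rk∂_2=10

rank∂_2=10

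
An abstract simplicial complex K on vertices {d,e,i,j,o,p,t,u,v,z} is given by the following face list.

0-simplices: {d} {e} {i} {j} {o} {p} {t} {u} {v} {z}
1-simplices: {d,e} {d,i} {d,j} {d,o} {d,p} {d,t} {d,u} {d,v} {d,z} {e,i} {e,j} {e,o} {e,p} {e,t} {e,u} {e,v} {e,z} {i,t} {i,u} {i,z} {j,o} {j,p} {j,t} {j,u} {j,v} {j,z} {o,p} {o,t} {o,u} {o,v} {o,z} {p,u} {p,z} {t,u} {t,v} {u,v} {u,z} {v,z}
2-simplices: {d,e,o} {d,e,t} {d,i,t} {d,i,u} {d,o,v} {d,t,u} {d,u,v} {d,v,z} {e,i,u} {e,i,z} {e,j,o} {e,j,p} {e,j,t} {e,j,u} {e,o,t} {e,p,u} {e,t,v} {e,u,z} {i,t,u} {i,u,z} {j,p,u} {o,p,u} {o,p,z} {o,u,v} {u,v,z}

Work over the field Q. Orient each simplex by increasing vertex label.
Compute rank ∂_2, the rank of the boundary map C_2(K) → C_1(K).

rank∂_2=22

n_0=10 n_1=38 n_2=25  [Q]
∂1: piv[de,di,dj,do,dp,dt,du,dv,dz] rk=9  ker:ei,ej,eo,ep,et,eu,ev,ez,it,iu,iz,jo,jp,jt,ju,jv,jz,op,ot,ou,ov,oz,pu,pz,tu,tv,uv,uz,vz
∂2: piv[deo,det,dit,diu,dov,dtu,duv,dvz,eiu,eiz,ejo,ejp,ejt,eju,eot,epu,etv,euz,opu,opz,ouv,uvz] rk=22  ker:itu,iuz,jpu
rk∂_2=22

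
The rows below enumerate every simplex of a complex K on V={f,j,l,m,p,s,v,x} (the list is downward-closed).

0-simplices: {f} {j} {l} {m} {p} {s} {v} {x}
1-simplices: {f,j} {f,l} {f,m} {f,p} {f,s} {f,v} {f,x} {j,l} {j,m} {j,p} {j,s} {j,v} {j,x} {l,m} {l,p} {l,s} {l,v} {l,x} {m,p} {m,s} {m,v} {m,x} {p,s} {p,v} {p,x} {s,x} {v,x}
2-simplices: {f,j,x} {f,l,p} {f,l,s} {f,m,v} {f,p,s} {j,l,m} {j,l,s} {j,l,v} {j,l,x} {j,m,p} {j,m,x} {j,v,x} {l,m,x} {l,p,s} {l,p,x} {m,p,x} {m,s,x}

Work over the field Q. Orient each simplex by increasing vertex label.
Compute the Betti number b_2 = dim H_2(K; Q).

n_0=8 n_1=27 n_2=17  [Q]
∂1: piv[fj,fl,fm,fp,fs,fv,fx] rk=7  ker:jl,jm,jp,js,jv,jx,lm,lp,ls,lv,lx,mp,ms,mv,mx,ps,pv,px,sx,vx
∂2: piv[fjx,flp,fls,fmv,fps,jlm,jls,jlv,jlx,jmp,jmx,jvx,lpx,mpx,msx] rk=15  ker:lmx,lps
b_2=(17−15)−0=2

b_2=2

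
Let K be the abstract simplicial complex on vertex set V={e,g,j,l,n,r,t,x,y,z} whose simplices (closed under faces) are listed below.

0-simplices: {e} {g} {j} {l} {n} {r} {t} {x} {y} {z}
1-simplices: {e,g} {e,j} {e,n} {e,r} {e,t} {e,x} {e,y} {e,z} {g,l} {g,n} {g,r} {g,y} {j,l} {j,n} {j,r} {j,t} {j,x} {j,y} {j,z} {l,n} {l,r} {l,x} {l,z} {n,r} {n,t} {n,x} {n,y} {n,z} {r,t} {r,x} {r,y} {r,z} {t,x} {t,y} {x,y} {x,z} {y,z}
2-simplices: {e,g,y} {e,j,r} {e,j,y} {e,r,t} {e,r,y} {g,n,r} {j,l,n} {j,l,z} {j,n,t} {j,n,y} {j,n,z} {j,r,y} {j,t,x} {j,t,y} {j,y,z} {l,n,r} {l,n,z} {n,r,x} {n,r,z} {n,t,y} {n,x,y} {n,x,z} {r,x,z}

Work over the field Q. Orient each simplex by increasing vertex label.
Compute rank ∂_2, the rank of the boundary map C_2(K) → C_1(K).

n_0=10 n_1=37 n_2=23  [Q]
∂1: piv[eg,ej,en,er,et,ex,ey,ez,gl] rk=9  ker:gn,gr,gy,jl,jn,jr,jt,jx,jy,jz,ln,lr,lx,lz,nr,nt,nx,ny,nz,rt,rx,ry,rz,tx,ty,xy,xz,yz
∂2: piv[egy,ejr,ejy,ert,ery,gnr,jln,jlz,jnt,jny,jnz,jtx,jty,jyz,lnr,nrx,nrz,nxy,nxz] rk=19  ker:jry,lnz,nty,rxz
rk∂_2=19

rank∂_2=19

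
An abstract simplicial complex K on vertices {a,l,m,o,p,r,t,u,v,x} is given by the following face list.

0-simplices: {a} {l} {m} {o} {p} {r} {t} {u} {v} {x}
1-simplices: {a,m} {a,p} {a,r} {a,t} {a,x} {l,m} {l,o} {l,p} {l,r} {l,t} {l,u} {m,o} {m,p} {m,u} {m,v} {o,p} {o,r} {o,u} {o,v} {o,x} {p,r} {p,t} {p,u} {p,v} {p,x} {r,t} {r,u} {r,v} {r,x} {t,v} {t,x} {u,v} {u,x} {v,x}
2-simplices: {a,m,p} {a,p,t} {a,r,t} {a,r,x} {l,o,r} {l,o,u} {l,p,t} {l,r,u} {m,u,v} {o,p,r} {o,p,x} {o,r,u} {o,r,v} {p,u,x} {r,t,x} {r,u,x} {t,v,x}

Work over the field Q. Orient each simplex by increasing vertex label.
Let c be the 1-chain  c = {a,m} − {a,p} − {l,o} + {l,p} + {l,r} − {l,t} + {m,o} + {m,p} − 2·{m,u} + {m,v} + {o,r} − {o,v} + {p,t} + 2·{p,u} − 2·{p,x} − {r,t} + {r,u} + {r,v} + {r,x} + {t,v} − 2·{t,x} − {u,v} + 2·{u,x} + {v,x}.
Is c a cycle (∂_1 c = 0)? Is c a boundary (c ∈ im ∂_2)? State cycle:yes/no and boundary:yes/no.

n_0=10 n_1=34 n_2=17  [Q]
∂1: piv[am,ap,ar,at,ax,lm,lo,lu,mv] rk=9  ker:lp,lr,lt,mo,mp,mu,op,or,ou,ov,ox,pr,pt,pu,pv,px,rt,ru,rv,rx,tv,tx,uv,ux,vx
∂2: piv[amp,apt,art,arx,lor,lou,lpt,lru,muv,opr,opx,orv,pux,rtx,rux,tvx] rk=16  ker:oru
∂1c = 0
c vs im∂2: residual ≠ 0 ⇒ not boundary

cycle:yes boundary:no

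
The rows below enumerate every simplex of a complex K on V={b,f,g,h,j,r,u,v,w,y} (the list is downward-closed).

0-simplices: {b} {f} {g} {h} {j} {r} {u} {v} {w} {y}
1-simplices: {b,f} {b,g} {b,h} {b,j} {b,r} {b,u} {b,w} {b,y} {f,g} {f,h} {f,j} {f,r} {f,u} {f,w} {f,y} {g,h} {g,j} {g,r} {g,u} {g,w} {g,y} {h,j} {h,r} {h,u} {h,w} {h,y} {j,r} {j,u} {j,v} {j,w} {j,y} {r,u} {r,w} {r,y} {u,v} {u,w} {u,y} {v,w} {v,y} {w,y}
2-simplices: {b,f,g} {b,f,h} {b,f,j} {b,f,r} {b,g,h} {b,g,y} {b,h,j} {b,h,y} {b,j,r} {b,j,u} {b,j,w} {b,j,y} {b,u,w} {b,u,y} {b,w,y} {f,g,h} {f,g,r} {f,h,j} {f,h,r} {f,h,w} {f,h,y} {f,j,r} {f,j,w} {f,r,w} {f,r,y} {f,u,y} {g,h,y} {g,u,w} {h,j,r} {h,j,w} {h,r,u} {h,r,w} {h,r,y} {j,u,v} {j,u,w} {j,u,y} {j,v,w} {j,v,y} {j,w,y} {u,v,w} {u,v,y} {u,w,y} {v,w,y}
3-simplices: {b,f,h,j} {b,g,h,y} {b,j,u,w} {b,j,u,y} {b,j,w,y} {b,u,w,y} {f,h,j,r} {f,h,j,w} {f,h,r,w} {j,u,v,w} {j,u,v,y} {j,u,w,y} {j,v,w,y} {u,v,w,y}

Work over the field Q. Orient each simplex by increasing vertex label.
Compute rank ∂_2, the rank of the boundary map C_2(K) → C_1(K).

n_0=10 n_1=40 n_2=43 n_3=14  [Q]
∂1: piv[bf,bg,bh,bj,br,bu,bw,by,jv] rk=9  ker:fg,fh,fj,fr,fu,fw,fy,gh,gj,gr,gu,gw,gy,hj,hr,hu,hw,hy,jr,ju,jw,jy,ru,rw,ry,uv,uw,uy,vw,vy,wy
∂2: piv[bfg,bfh,bfj,bfr,bgh,bgy,bhj,bhy,bjr,bju,bjw,bjy,buw,buy,bwy,fgr,fhr,fhw,fhy,fjw,frw,fry,fuy,guw,hru,juv,jvw,jvy] rk=28  ker:fgh,fhj,fjr,ghy,hjr,hjw,hrw,hry,juw,juy,jwy,uvw,uvy,uwy,vwy
∂3: piv[bfhj,bghy,bjuw,bjuy,bjwy,buwy,fhjr,fhjw,fhrw,juvw,juvy,jvwy] rk=12  ker:juwy,uvwy
rk∂_2=28

rank∂_2=28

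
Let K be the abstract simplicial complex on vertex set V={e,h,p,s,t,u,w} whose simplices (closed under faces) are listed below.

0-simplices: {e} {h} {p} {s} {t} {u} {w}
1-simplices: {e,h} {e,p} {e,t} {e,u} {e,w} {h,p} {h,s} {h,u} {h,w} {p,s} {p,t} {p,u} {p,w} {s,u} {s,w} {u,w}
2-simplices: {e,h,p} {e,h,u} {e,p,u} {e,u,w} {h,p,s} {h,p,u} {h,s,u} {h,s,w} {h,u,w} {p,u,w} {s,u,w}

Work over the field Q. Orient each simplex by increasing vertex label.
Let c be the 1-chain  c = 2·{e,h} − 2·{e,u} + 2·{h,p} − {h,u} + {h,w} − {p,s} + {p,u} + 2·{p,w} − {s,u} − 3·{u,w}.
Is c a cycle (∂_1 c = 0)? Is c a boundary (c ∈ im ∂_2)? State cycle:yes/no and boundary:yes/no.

n_0=7 n_1=16 n_2=11  [Q]
∂1: piv[eh,ep,et,eu,ew,hs] rk=6  ker:hp,hu,hw,ps,pt,pu,pw,su,sw,uw
∂2: piv[ehp,ehu,epu,euw,hps,hsu,hsw,huw,puw] rk=9  ker:hpu,suw
∂1c = 0
c vs im∂2: reduces to 0 ⇒ boundary

cycle:yes boundary:yes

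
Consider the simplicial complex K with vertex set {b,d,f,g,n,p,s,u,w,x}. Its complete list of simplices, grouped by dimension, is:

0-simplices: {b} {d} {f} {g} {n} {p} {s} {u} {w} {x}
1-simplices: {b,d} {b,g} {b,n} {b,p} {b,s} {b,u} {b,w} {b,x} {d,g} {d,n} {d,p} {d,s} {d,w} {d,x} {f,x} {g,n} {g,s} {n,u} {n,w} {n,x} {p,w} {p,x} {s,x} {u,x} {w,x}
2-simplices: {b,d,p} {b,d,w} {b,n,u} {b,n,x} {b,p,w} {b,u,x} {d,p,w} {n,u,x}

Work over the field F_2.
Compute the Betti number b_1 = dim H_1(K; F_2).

b_1=10

n_0=10 n_1=25 n_2=8  [Z2]
∂1: piv[bd,bg,bn,bp,bs,bu,bw,bx,fx] rk=9  ker:dg,dn,dp,ds,dw,dx,gn,gs,nu,nw,nx,pw,px,sx,ux,wx
∂2: piv[bdp,bdw,bnu,bnx,bpw,bux] rk=6  ker:dpw,nux
b_1=(25−9)−6=10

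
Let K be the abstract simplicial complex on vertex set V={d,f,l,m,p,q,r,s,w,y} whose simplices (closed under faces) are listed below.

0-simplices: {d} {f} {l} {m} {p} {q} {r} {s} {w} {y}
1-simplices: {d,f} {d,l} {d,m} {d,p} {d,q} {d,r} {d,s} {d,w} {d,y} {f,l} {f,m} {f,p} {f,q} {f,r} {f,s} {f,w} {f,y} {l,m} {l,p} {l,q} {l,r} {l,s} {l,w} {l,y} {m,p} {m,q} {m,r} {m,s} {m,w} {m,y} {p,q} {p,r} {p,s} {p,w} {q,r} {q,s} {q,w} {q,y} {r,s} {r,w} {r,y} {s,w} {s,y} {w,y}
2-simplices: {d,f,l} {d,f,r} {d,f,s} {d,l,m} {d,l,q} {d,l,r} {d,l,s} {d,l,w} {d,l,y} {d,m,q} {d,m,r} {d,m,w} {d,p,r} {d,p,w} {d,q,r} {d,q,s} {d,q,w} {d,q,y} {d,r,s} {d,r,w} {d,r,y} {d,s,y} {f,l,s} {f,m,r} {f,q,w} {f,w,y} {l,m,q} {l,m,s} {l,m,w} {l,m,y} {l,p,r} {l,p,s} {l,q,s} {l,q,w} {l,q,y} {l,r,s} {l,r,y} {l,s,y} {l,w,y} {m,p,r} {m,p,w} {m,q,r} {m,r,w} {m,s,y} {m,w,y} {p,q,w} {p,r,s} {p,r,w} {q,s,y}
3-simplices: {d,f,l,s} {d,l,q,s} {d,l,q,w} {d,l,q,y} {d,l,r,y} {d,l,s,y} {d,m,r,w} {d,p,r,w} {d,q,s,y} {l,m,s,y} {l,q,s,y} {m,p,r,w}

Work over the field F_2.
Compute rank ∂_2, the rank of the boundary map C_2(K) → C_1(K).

rank∂_2=32

n_0=10 n_1=44 n_2=49 n_3=12  [Z2]
∂1: piv[df,dl,dm,dp,dq,dr,ds,dw,dy] rk=9  ker:fl,fm,fp,fq,fr,fs,fw,fy,lm,lp,lq,lr,ls,lw,ly,mp,mq,mr,ms,mw,my,pq,pr,ps,pw,qr,qs,qw,qy,rs,rw,ry,sw,sy,wy
∂2: piv[dfl,dfr,dfs,dlm,dlq,dlr,dls,dlw,dly,dmq,dmr,dmw,dpr,dpw,dqr,dqs,dqw,dqy,drs,drw,dry,dsy,fmr,fqw,fwy,lms,lmy,lpr,lps,lwy,mpr,pqw] rk=32  ker:fls,lmq,lmw,lqs,lqw,lqy,lrs,lry,lsy,mpw,mqr,mrw,msy,mwy,prs,prw,qsy
∂3: piv[dfls,dlqs,dlqw,dlqy,dlry,dlsy,dmrw,dprw,dqsy,lmsy,mprw] rk=11  ker:lqsy
rk∂_2=32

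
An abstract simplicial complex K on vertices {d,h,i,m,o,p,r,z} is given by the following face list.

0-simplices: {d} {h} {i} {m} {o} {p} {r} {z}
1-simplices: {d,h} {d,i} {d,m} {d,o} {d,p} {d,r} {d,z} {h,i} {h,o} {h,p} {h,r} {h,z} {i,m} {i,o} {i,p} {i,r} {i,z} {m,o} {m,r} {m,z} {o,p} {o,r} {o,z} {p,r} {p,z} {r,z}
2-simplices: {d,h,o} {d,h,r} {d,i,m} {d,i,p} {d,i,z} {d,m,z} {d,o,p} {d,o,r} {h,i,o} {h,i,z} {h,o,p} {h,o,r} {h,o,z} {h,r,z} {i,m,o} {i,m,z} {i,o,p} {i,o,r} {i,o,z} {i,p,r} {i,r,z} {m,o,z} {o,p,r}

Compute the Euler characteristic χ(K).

n_0=8 n_1=26 n_2=23
χ=+8−26+23=5

χ(K)=5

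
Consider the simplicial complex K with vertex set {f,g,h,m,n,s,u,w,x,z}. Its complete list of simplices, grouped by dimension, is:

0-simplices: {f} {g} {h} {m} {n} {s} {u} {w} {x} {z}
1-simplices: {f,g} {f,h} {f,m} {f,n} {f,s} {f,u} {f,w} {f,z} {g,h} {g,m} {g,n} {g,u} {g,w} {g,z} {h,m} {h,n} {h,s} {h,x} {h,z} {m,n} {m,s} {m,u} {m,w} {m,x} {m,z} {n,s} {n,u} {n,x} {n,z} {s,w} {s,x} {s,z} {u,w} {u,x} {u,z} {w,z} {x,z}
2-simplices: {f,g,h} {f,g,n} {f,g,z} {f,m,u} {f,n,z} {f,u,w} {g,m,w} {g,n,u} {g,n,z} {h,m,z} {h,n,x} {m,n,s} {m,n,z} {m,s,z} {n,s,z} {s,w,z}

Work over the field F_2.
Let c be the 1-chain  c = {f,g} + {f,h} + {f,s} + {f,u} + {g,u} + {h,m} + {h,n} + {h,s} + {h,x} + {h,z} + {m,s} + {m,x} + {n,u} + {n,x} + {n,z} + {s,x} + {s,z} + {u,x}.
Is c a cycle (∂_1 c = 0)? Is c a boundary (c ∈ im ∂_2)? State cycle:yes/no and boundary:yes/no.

cycle:no boundary:no

n_0=10 n_1=37 n_2=16  [Z2]
∂1: piv[fg,fh,fm,fn,fs,fu,fw,fz,hx] rk=9  ker:gh,gm,gn,gu,gw,gz,hm,hn,hs,hz,mn,ms,mu,mw,mx,mz,ns,nu,nx,nz,sw,sx,sz,uw,ux,uz,wz,xz
∂2: piv[fgh,fgn,fgz,fmu,fnz,fuw,gmw,gnu,hmz,hnx,mns,mnz,msz,swz] rk=14  ker:gnz,nsz
∂1c = {m} + {s} + {x} + {z}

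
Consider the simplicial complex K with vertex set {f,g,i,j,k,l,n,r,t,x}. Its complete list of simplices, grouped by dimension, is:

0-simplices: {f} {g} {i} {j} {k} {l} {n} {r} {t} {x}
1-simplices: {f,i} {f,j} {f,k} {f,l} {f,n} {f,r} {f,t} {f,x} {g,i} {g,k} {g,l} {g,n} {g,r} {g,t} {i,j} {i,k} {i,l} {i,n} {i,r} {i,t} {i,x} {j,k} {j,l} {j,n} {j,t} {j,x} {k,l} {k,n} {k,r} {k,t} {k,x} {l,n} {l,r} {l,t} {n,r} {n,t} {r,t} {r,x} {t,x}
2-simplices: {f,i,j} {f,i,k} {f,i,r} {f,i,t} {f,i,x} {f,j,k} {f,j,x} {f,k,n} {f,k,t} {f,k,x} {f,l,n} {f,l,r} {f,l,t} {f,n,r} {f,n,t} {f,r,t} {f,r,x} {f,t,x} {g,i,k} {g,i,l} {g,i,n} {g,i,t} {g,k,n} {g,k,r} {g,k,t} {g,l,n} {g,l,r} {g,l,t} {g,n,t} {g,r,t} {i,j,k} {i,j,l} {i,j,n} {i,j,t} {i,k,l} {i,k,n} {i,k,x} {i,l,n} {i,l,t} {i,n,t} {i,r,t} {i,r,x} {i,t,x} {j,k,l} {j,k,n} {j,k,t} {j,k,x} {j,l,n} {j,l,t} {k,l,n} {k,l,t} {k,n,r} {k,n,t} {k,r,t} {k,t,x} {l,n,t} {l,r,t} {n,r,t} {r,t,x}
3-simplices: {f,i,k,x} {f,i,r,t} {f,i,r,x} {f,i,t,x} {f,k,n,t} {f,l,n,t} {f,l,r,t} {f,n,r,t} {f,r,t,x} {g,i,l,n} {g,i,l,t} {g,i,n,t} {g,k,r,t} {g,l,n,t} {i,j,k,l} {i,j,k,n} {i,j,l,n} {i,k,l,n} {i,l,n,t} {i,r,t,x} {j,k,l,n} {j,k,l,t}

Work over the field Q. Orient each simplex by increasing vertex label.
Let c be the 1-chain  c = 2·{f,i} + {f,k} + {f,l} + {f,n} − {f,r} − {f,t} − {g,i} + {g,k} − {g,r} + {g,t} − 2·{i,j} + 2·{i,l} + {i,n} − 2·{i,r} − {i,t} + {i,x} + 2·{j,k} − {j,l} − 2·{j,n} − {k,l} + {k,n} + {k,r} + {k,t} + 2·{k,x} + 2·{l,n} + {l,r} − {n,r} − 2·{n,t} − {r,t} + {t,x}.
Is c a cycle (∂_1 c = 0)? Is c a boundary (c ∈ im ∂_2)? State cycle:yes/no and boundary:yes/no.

cycle:no boundary:no

n_0=10 n_1=39 n_2=59 n_3=22  [Q]
∂1: piv[fi,fj,fk,fl,fn,fr,ft,fx,gi] rk=9  ker:gk,gl,gn,gr,gt,ij,ik,il,in,ir,it,ix,jk,jl,jn,jt,jx,kl,kn,kr,kt,kx,ln,lr,lt,nr,nt,rt,rx,tx
∂2: piv[fij,fik,fir,fit,fix,fjk,fjx,fkn,fkt,fkx,fln,flr,flt,fnr,fnt,frt,frx,ftx,gik,gil,gin,git,gkn,gkr,gln,glr,ijl,ijn,ijt,ikl] rk=30  ker:gkt,glt,gnt,grt,ijk,ikn,ikx,iln,ilt,int,irt,irx,itx,jkl,jkn,jkt,jkx,jln,jlt,kln,klt,knr,knt,krt,ktx,lnt,lrt,nrt,rtx
∂3: piv[fikx,firt,firx,fitx,fknt,flnt,flrt,fnrt,frtx,giln,gilt,gint,gkrt,glnt,ijkl,ijkn,ijln,ikln,jklt] rk=19  ker:ilnt,irtx,jkln
∂1c = −3·{f} + 2·{i} − {j} − 2·{l} + 6·{n} − 2·{r} − 4·{t} + 4·{x}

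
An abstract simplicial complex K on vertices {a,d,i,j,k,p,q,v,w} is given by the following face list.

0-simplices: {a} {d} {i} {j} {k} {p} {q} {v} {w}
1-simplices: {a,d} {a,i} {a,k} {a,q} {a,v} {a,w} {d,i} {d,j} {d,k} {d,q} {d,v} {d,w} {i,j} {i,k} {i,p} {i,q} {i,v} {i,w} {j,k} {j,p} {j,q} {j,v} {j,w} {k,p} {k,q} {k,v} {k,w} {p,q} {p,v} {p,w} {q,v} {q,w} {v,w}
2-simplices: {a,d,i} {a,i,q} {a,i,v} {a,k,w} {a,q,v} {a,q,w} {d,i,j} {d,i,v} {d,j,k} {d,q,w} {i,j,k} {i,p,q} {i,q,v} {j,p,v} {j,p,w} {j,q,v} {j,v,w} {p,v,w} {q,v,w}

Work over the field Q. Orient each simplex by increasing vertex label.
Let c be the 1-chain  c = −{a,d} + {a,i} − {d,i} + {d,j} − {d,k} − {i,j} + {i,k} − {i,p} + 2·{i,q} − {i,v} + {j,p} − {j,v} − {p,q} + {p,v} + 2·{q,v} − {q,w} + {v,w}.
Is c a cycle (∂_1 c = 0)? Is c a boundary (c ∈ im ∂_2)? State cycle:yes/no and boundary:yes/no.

cycle:yes boundary:yes

n_0=9 n_1=33 n_2=19  [Q]
∂1: piv[ad,ai,ak,aq,av,aw,dj,ip] rk=8  ker:di,dk,dq,dv,dw,ij,ik,iq,iv,iw,jk,jp,jq,jv,jw,kp,kq,kv,kw,pq,pv,pw,qv,qw,vw
∂2: piv[adi,aiq,aiv,akw,aqv,aqw,dij,div,djk,dqw,ijk,ipq,jpv,jpw,jqv,jvw,qvw] rk=17  ker:iqv,pvw
∂1c = 0
c vs im∂2: reduces to 0 ⇒ boundary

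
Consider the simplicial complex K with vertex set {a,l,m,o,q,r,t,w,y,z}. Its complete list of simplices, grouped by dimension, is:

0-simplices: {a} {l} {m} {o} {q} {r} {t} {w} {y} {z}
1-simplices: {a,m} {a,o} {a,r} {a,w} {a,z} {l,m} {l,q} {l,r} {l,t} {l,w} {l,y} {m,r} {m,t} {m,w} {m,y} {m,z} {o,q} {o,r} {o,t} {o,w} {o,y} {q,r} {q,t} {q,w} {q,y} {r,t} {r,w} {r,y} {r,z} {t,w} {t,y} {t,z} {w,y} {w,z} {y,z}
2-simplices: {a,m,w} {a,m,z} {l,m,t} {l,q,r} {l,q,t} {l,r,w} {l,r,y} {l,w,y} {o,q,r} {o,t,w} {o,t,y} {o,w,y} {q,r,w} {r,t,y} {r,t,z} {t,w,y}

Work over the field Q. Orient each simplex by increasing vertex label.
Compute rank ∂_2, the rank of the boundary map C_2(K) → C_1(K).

n_0=10 n_1=35 n_2=16  [Q]
∂1: piv[am,ao,ar,aw,az,lm,lq,lt,ly] rk=9  ker:lr,lw,mr,mt,mw,my,mz,oq,or,ot,ow,oy,qr,qt,qw,qy,rt,rw,ry,rz,tw,ty,tz,wy,wz,yz
∂2: piv[amw,amz,lmt,lqr,lqt,lrw,lry,lwy,oqr,otw,oty,owy,qrw,rty,rtz] rk=15  ker:twy
rk∂_2=15

rank∂_2=15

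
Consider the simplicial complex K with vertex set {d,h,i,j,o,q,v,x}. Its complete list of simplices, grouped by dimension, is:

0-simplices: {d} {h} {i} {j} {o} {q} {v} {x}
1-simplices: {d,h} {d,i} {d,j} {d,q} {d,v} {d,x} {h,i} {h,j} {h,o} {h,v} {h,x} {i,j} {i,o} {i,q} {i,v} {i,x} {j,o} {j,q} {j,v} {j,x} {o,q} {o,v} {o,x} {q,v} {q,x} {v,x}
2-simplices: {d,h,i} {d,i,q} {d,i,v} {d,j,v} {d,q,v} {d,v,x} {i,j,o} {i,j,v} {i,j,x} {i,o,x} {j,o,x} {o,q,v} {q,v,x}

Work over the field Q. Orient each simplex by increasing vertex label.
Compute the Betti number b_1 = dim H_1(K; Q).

b_1=7

n_0=8 n_1=26 n_2=13  [Q]
∂1: piv[dh,di,dj,dq,dv,dx,ho] rk=7  ker:hi,hj,hv,hx,ij,io,iq,iv,ix,jo,jq,jv,jx,oq,ov,ox,qv,qx,vx
∂2: piv[dhi,diq,div,djv,dqv,dvx,ijo,ijv,ijx,iox,oqv,qvx] rk=12  ker:jox
b_1=(26−7)−12=7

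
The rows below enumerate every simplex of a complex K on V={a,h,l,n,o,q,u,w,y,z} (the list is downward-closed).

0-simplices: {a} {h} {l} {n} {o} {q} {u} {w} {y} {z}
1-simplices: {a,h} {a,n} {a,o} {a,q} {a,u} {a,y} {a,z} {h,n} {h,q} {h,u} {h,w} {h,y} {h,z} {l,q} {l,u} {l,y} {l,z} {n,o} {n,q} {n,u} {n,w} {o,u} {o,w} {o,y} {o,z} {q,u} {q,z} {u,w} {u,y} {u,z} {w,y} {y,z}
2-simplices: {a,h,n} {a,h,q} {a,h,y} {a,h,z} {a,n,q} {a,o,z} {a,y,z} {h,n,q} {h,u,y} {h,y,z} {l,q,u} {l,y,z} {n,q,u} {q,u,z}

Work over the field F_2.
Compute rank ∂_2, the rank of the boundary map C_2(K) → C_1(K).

n_0=10 n_1=32 n_2=14  [Z2]
∂1: piv[ah,an,ao,aq,au,ay,az,hw,lq] rk=9  ker:hn,hq,hu,hy,hz,lu,ly,lz,no,nq,nu,nw,ou,ow,oy,oz,qu,qz,uw,uy,uz,wy,yz
∂2: piv[ahn,ahq,ahy,ahz,anq,aoz,ayz,huy,lqu,lyz,nqu,quz] rk=12  ker:hnq,hyz
rk∂_2=12

rank∂_2=12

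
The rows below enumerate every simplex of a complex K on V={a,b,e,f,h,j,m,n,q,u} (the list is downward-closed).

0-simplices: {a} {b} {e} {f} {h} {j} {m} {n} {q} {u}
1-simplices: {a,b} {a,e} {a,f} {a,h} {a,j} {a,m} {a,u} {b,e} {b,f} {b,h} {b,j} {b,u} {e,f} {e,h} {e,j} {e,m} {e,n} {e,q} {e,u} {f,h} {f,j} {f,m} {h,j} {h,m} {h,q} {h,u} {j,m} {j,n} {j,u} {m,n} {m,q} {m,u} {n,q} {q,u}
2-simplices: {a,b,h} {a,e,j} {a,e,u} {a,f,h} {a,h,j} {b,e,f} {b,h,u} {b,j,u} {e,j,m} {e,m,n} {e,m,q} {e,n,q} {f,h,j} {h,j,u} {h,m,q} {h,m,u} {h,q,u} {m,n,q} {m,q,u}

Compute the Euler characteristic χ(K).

n_0=10 n_1=34 n_2=19
χ=+10−34+19=-5

χ(K)=-5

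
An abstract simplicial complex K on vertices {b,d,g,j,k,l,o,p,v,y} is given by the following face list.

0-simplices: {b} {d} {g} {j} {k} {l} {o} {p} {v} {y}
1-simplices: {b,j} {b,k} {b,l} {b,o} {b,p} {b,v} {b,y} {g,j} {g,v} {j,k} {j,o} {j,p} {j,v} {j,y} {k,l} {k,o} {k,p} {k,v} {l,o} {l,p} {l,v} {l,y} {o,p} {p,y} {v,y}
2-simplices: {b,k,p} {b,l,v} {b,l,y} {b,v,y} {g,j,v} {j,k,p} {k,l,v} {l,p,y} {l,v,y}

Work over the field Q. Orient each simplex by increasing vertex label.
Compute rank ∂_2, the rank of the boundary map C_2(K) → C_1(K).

rank∂_2=8

n_0=10 n_1=25 n_2=9  [Q]
∂1: piv[bj,bk,bl,bo,bp,bv,by,gj] rk=8  ker:gv,jk,jo,jp,jv,jy,kl,ko,kp,kv,lo,lp,lv,ly,op,py,vy
∂2: piv[bkp,blv,bly,bvy,gjv,jkp,klv,lpy] rk=8  ker:lvy
rk∂_2=8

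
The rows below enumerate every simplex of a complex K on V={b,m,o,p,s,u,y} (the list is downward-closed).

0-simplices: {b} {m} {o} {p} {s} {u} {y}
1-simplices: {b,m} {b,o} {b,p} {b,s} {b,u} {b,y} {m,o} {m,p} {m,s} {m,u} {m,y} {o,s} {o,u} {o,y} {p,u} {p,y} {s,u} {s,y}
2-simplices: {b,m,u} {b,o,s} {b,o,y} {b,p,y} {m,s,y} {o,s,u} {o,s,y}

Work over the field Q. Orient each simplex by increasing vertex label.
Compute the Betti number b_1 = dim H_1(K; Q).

n_0=7 n_1=18 n_2=7  [Q]
∂1: piv[bm,bo,bp,bs,bu,by] rk=6  ker:mo,mp,ms,mu,my,os,ou,oy,pu,py,su,sy
∂2: piv[bmu,bos,boy,bpy,msy,osu,osy] rk=7
b_1=(18−6)−7=5

b_1=5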